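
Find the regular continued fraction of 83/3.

Run the Euclidean algorithm on 83 and 3; the successive quotients are the partial quotients a_0, a_1, ... (each step inverts the fractional part left over by the previous one):
  83 = 27*3 + 2, so a_0 = 27.
  3 = 1*2 + 1, so a_1 = 1.
  2 = 2*1 + 0, so a_2 = 2.
The remainder reaches 0 after 3 divisions, so the expansion has 3 partial quotients, read off in order.

[27; 1, 2]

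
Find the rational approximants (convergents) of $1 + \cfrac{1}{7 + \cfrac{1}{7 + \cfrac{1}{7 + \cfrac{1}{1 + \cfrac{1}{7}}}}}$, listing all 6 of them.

1/1, 8/7, 57/50, 407/357, 464/407, 3655/3206

Using the convergent recurrence p_i = a_i*p_{i-1} + p_{i-2}, q_i = a_i*q_{i-1} + q_{i-2} with p_{-2}=0, p_{-1}=1, q_{-2}=1, q_{-1}=0:
  i=0: a_0=1, p_0 = 1*1 + 0 = 1, q_0 = 1*0 + 1 = 1.
  i=1: a_1=7, p_1 = 7*1 + 1 = 8, q_1 = 7*1 + 0 = 7.
  i=2: a_2=7, p_2 = 7*8 + 1 = 57, q_2 = 7*7 + 1 = 50.
  i=3: a_3=7, p_3 = 7*57 + 8 = 407, q_3 = 7*50 + 7 = 357.
  i=4: a_4=1, p_4 = 1*407 + 57 = 464, q_4 = 1*357 + 50 = 407.
  i=5: a_5=7, p_5 = 7*464 + 407 = 3655, q_5 = 7*407 + 357 = 3206.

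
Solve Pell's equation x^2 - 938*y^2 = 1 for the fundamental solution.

(x, y) = (17151, 560)

First expand sqrt(938) as a continued fraction. With x_i = (sqrt(938) + m_i)/d_i and (m_0, d_0) = (0, 1): a_0 = floor(sqrt(938)) = 30, since 30^2 = 900 <= 938 < 961 = 31^2.
Iterate m_{i+1} = d_i*a_i - m_i, d_{i+1} = (938 - m_{i+1}^2)/d_i, a_{i+1} = floor((a_0 + m_{i+1})/d_{i+1}):
  m_1 = 1*30 - 0 = 30, d_1 = (938 - 30^2)/1 = 38/1 = 38, a_1 = floor((30 + 30)/38) = 1.
  m_2 = 38*1 - 30 = 8, d_2 = (938 - 8^2)/38 = 874/38 = 23, a_2 = floor((30 + 8)/23) = 1.
  m_3 = 23*1 - 8 = 15, d_3 = (938 - 15^2)/23 = 713/23 = 31, a_3 = floor((30 + 15)/31) = 1.
  m_4 = 31*1 - 15 = 16, d_4 = (938 - 16^2)/31 = 682/31 = 22, a_4 = floor((30 + 16)/22) = 2.
  m_5 = 22*2 - 16 = 28, d_5 = (938 - 28^2)/22 = 154/22 = 7, a_5 = floor((30 + 28)/7) = 8.
  m_6 = 7*8 - 28 = 28, d_6 = (938 - 28^2)/7 = 154/7 = 22, a_6 = floor((30 + 28)/22) = 2.
  m_7 = 22*2 - 28 = 16, d_7 = (938 - 16^2)/22 = 682/22 = 31, a_7 = floor((30 + 16)/31) = 1.
  m_8 = 31*1 - 16 = 15, d_8 = (938 - 15^2)/31 = 713/31 = 23, a_8 = floor((30 + 15)/23) = 1.
  m_9 = 23*1 - 15 = 8, d_9 = (938 - 8^2)/23 = 874/23 = 38, a_9 = floor((30 + 8)/38) = 1.
  m_10 = 38*1 - 8 = 30, d_10 = (938 - 30^2)/38 = 38/38 = 1, a_10 = floor((30 + 30)/1) = 60.
  m_11 = 1*60 - 30 = 30, d_11 = (938 - 30^2)/1 = 38/1 = 38: (m_11, d_11) = (m_1, d_1) = (30, 38), so from here the quotients repeat a_1, ..., a_10; the period length is 10.
So sqrt(938) = [30; (1, 1, 1, 2, 8, 2, 1, 1, 1, 60)] with period length k = 10.
k is even, so the fundamental solution of x^2 - 938y^2 = 1 is (p_{k-1}, q_{k-1}) = (p_9, q_9); compute convergents through index 9.
Convergents (p_i = a_i*p_{i-1} + p_{i-2}, q_i = a_i*q_{i-1} + q_{i-2} with p_{-2}=0, p_{-1}=1, q_{-2}=1, q_{-1}=0):
  i=0: a_0=30, p_0 = 30*1 + 0 = 30, q_0 = 30*0 + 1 = 1.
  i=1: a_1=1, p_1 = 1*30 + 1 = 31, q_1 = 1*1 + 0 = 1.
  i=2: a_2=1, p_2 = 1*31 + 30 = 61, q_2 = 1*1 + 1 = 2.
  i=3: a_3=1, p_3 = 1*61 + 31 = 92, q_3 = 1*2 + 1 = 3.
  i=4: a_4=2, p_4 = 2*92 + 61 = 245, q_4 = 2*3 + 2 = 8.
  i=5: a_5=8, p_5 = 8*245 + 92 = 2052, q_5 = 8*8 + 3 = 67.
  i=6: a_6=2, p_6 = 2*2052 + 245 = 4349, q_6 = 2*67 + 8 = 142.
  i=7: a_7=1, p_7 = 1*4349 + 2052 = 6401, q_7 = 1*142 + 67 = 209.
  i=8: a_8=1, p_8 = 1*6401 + 4349 = 10750, q_8 = 1*209 + 142 = 351.
  i=9: a_9=1, p_9 = 1*10750 + 6401 = 17151, q_9 = 1*351 + 209 = 560.
Check: 17151^2 - 938*560^2 = 294156801 - 294156800 = 1, so (x, y) = (17151, 560) solves the equation, and by the theorem it is the least positive solution.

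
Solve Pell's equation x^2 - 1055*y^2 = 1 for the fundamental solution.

(x, y) = (1689, 52)

First expand sqrt(1055) as a continued fraction. With x_i = (sqrt(1055) + m_i)/d_i and (m_0, d_0) = (0, 1): a_0 = floor(sqrt(1055)) = 32, since 32^2 = 1024 <= 1055 < 1089 = 33^2.
Iterate m_{i+1} = d_i*a_i - m_i, d_{i+1} = (1055 - m_{i+1}^2)/d_i, a_{i+1} = floor((a_0 + m_{i+1})/d_{i+1}):
  m_1 = 1*32 - 0 = 32, d_1 = (1055 - 32^2)/1 = 31/1 = 31, a_1 = floor((32 + 32)/31) = 2.
  m_2 = 31*2 - 32 = 30, d_2 = (1055 - 30^2)/31 = 155/31 = 5, a_2 = floor((32 + 30)/5) = 12.
  m_3 = 5*12 - 30 = 30, d_3 = (1055 - 30^2)/5 = 155/5 = 31, a_3 = floor((32 + 30)/31) = 2.
  m_4 = 31*2 - 30 = 32, d_4 = (1055 - 32^2)/31 = 31/31 = 1, a_4 = floor((32 + 32)/1) = 64.
  m_5 = 1*64 - 32 = 32, d_5 = (1055 - 32^2)/1 = 31/1 = 31: (m_5, d_5) = (m_1, d_1) = (32, 31), so from here the quotients repeat a_1, ..., a_4; the period length is 4.
So sqrt(1055) = [32; (2, 12, 2, 64)] with period length k = 4.
k is even, so the fundamental solution of x^2 - 1055y^2 = 1 is (p_{k-1}, q_{k-1}) = (p_3, q_3); compute convergents through index 3.
Convergents (p_i = a_i*p_{i-1} + p_{i-2}, q_i = a_i*q_{i-1} + q_{i-2} with p_{-2}=0, p_{-1}=1, q_{-2}=1, q_{-1}=0):
  i=0: a_0=32, p_0 = 32*1 + 0 = 32, q_0 = 32*0 + 1 = 1.
  i=1: a_1=2, p_1 = 2*32 + 1 = 65, q_1 = 2*1 + 0 = 2.
  i=2: a_2=12, p_2 = 12*65 + 32 = 812, q_2 = 12*2 + 1 = 25.
  i=3: a_3=2, p_3 = 2*812 + 65 = 1689, q_3 = 2*25 + 2 = 52.
Check: 1689^2 - 1055*52^2 = 2852721 - 2852720 = 1, so (x, y) = (1689, 52) solves the equation, and by the theorem it is the least positive solution.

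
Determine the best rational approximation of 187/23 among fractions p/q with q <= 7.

57/7

Expand x = 187/23 as a continued fraction with the Euclidean algorithm:
  187 = 8*23 + 3, so a_0 = 8.
  23 = 7*3 + 2, so a_1 = 7.
  3 = 1*2 + 1, so a_2 = 1.
  2 = 2*1 + 0, so a_3 = 2.
so x = [8; 7, 1, 2].
Convergents (p_i = a_i*p_{i-1} + p_{i-2}, q_i = a_i*q_{i-1} + q_{i-2} with p_{-2}=0, p_{-1}=1, q_{-2}=1, q_{-1}=0), until the denominator exceeds 7:
  i=0: a_0=8, p_0 = 8*1 + 0 = 8, q_0 = 8*0 + 1 = 1.
  i=1: a_1=7, p_1 = 7*8 + 1 = 57, q_1 = 7*1 + 0 = 7.
  i=2: a_2=1, p_2 = 1*57 + 8 = 65, q_2 = 1*7 + 1 = 8.
q_2 = 8 > 7, so the last convergent with denominator <= 7 is p_1/q_1 = 57/7.
The closest fraction with denominator <= 7 is either p_1/q_1 or the intermediate fraction (k*p_1 + p_0)/(k*q_1 + q_0) with the largest k >= 1 whose denominator stays <= 7; these approach x as k grows, and every other convergent or intermediate fraction in range is farther away.
Largest k: floor((7 - q_0)/q_1) = floor((7 - 1)/7) = 0.
Since k = 0, no intermediate fraction beyond p_1/q_1 has denominator <= 7, so the convergent 57/7 is the closest (its error is |187*7 - 57*23|/(23*7) = 2/161).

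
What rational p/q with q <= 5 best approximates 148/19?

Expand x = 148/19 as a continued fraction with the Euclidean algorithm:
  148 = 7*19 + 15, so a_0 = 7.
  19 = 1*15 + 4, so a_1 = 1.
  15 = 3*4 + 3, so a_2 = 3.
  4 = 1*3 + 1, so a_3 = 1.
  3 = 3*1 + 0, so a_4 = 3.
so x = [7; 1, 3, 1, 3].
Convergents (p_i = a_i*p_{i-1} + p_{i-2}, q_i = a_i*q_{i-1} + q_{i-2} with p_{-2}=0, p_{-1}=1, q_{-2}=1, q_{-1}=0), until the denominator exceeds 5:
  i=0: a_0=7, p_0 = 7*1 + 0 = 7, q_0 = 7*0 + 1 = 1.
  i=1: a_1=1, p_1 = 1*7 + 1 = 8, q_1 = 1*1 + 0 = 1.
  i=2: a_2=3, p_2 = 3*8 + 7 = 31, q_2 = 3*1 + 1 = 4.
  i=3: a_3=1, p_3 = 1*31 + 8 = 39, q_3 = 1*4 + 1 = 5.
  i=4: a_4=3, p_4 = 3*39 + 31 = 148, q_4 = 3*5 + 4 = 19.
q_4 = 19 > 5, so the last convergent with denominator <= 5 is p_3/q_3 = 39/5.
The closest fraction with denominator <= 5 is either p_3/q_3 or the intermediate fraction (k*p_3 + p_2)/(k*q_3 + q_2) with the largest k >= 1 whose denominator stays <= 5; these approach x as k grows, and every other convergent or intermediate fraction in range is farther away.
Largest k: floor((5 - q_2)/q_3) = floor((5 - 4)/5) = 0.
Since k = 0, no intermediate fraction beyond p_3/q_3 has denominator <= 5, so the convergent 39/5 is the closest (its error is |148*5 - 39*19|/(19*5) = 1/95).

39/5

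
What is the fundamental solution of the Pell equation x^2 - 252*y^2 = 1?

First expand sqrt(252) as a continued fraction. With x_i = (sqrt(252) + m_i)/d_i and (m_0, d_0) = (0, 1): a_0 = floor(sqrt(252)) = 15, since 15^2 = 225 <= 252 < 256 = 16^2.
Iterate m_{i+1} = d_i*a_i - m_i, d_{i+1} = (252 - m_{i+1}^2)/d_i, a_{i+1} = floor((a_0 + m_{i+1})/d_{i+1}):
  m_1 = 1*15 - 0 = 15, d_1 = (252 - 15^2)/1 = 27/1 = 27, a_1 = floor((15 + 15)/27) = 1.
  m_2 = 27*1 - 15 = 12, d_2 = (252 - 12^2)/27 = 108/27 = 4, a_2 = floor((15 + 12)/4) = 6.
  m_3 = 4*6 - 12 = 12, d_3 = (252 - 12^2)/4 = 108/4 = 27, a_3 = floor((15 + 12)/27) = 1.
  m_4 = 27*1 - 12 = 15, d_4 = (252 - 15^2)/27 = 27/27 = 1, a_4 = floor((15 + 15)/1) = 30.
  m_5 = 1*30 - 15 = 15, d_5 = (252 - 15^2)/1 = 27/1 = 27: (m_5, d_5) = (m_1, d_1) = (15, 27), so from here the quotients repeat a_1, ..., a_4; the period length is 4.
So sqrt(252) = [15; (1, 6, 1, 30)] with period length k = 4.
k is even, so the fundamental solution of x^2 - 252y^2 = 1 is (p_{k-1}, q_{k-1}) = (p_3, q_3); compute convergents through index 3.
Convergents (p_i = a_i*p_{i-1} + p_{i-2}, q_i = a_i*q_{i-1} + q_{i-2} with p_{-2}=0, p_{-1}=1, q_{-2}=1, q_{-1}=0):
  i=0: a_0=15, p_0 = 15*1 + 0 = 15, q_0 = 15*0 + 1 = 1.
  i=1: a_1=1, p_1 = 1*15 + 1 = 16, q_1 = 1*1 + 0 = 1.
  i=2: a_2=6, p_2 = 6*16 + 15 = 111, q_2 = 6*1 + 1 = 7.
  i=3: a_3=1, p_3 = 1*111 + 16 = 127, q_3 = 1*7 + 1 = 8.
Check: 127^2 - 252*8^2 = 16129 - 16128 = 1, so (x, y) = (127, 8) solves the equation, and by the theorem it is the least positive solution.

(x, y) = (127, 8)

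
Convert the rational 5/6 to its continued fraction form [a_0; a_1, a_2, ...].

[0; 1, 5]

Run the Euclidean algorithm on 5 and 6; the successive quotients are the partial quotients a_0, a_1, ... (each step inverts the fractional part left over by the previous one):
  5 = 0*6 + 5, so a_0 = 0.
  6 = 1*5 + 1, so a_1 = 1.
  5 = 5*1 + 0, so a_2 = 5.
The remainder reaches 0 after 3 divisions, so the expansion has 3 partial quotients, read off in order.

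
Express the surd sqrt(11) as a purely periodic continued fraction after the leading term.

Write x_i = (sqrt(11) + m_i)/d_i with (m_0, d_0) = (0, 1). a_0 = floor(sqrt(11)) = 3, since 3^2 = 9 <= 11 < 16 = 4^2.
Iterate m_{i+1} = d_i*a_i - m_i, d_{i+1} = (11 - m_{i+1}^2)/d_i, a_{i+1} = floor((a_0 + m_{i+1})/d_{i+1}):
  m_1 = 1*3 - 0 = 3, d_1 = (11 - 3^2)/1 = 2/1 = 2, a_1 = floor((3 + 3)/2) = 3.
  m_2 = 2*3 - 3 = 3, d_2 = (11 - 3^2)/2 = 2/2 = 1, a_2 = floor((3 + 3)/1) = 6.
  m_3 = 1*6 - 3 = 3, d_3 = (11 - 3^2)/1 = 2/1 = 2: (m_3, d_3) = (m_1, d_1) = (3, 2), so from here the quotients repeat a_1, a_2; the period length is 2.
Hence the expansion of sqrt(11) is a_0 = 3 followed by the repeating block 3, 6 (period 2).

[3; (3, 6)]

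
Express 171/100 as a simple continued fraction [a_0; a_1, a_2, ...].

Run the Euclidean algorithm on 171 and 100; the successive quotients are the partial quotients a_0, a_1, ... (each step inverts the fractional part left over by the previous one):
  171 = 1*100 + 71, so a_0 = 1.
  100 = 1*71 + 29, so a_1 = 1.
  71 = 2*29 + 13, so a_2 = 2.
  29 = 2*13 + 3, so a_3 = 2.
  13 = 4*3 + 1, so a_4 = 4.
  3 = 3*1 + 0, so a_5 = 3.
The remainder reaches 0 after 6 divisions, so the expansion has 6 partial quotients, read off in order.

[1; 1, 2, 2, 4, 3]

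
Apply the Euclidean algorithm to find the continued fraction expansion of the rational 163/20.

Run the Euclidean algorithm on 163 and 20; the successive quotients are the partial quotients a_0, a_1, ... (each step inverts the fractional part left over by the previous one):
  163 = 8*20 + 3, so a_0 = 8.
  20 = 6*3 + 2, so a_1 = 6.
  3 = 1*2 + 1, so a_2 = 1.
  2 = 2*1 + 0, so a_3 = 2.
The remainder reaches 0 after 4 divisions, so the expansion has 4 partial quotients, read off in order.

[8; 6, 1, 2]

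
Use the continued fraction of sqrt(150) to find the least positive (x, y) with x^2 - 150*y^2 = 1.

(x, y) = (49, 4)

First expand sqrt(150) as a continued fraction. With x_i = (sqrt(150) + m_i)/d_i and (m_0, d_0) = (0, 1): a_0 = floor(sqrt(150)) = 12, since 12^2 = 144 <= 150 < 169 = 13^2.
Iterate m_{i+1} = d_i*a_i - m_i, d_{i+1} = (150 - m_{i+1}^2)/d_i, a_{i+1} = floor((a_0 + m_{i+1})/d_{i+1}):
  m_1 = 1*12 - 0 = 12, d_1 = (150 - 12^2)/1 = 6/1 = 6, a_1 = floor((12 + 12)/6) = 4.
  m_2 = 6*4 - 12 = 12, d_2 = (150 - 12^2)/6 = 6/6 = 1, a_2 = floor((12 + 12)/1) = 24.
  m_3 = 1*24 - 12 = 12, d_3 = (150 - 12^2)/1 = 6/1 = 6: (m_3, d_3) = (m_1, d_1) = (12, 6), so from here the quotients repeat a_1, a_2; the period length is 2.
So sqrt(150) = [12; (4, 24)] with period length k = 2.
k is even, so the fundamental solution of x^2 - 150y^2 = 1 is (p_{k-1}, q_{k-1}) = (p_1, q_1); compute convergents through index 1.
Convergents (p_i = a_i*p_{i-1} + p_{i-2}, q_i = a_i*q_{i-1} + q_{i-2} with p_{-2}=0, p_{-1}=1, q_{-2}=1, q_{-1}=0):
  i=0: a_0=12, p_0 = 12*1 + 0 = 12, q_0 = 12*0 + 1 = 1.
  i=1: a_1=4, p_1 = 4*12 + 1 = 49, q_1 = 4*1 + 0 = 4.
Check: 49^2 - 150*4^2 = 2401 - 2400 = 1, so (x, y) = (49, 4) solves the equation, and by the theorem it is the least positive solution.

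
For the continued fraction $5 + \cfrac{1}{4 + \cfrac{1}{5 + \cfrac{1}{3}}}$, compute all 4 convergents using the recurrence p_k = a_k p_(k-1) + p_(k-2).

Using the convergent recurrence p_i = a_i*p_{i-1} + p_{i-2}, q_i = a_i*q_{i-1} + q_{i-2} with p_{-2}=0, p_{-1}=1, q_{-2}=1, q_{-1}=0:
  i=0: a_0=5, p_0 = 5*1 + 0 = 5, q_0 = 5*0 + 1 = 1.
  i=1: a_1=4, p_1 = 4*5 + 1 = 21, q_1 = 4*1 + 0 = 4.
  i=2: a_2=5, p_2 = 5*21 + 5 = 110, q_2 = 5*4 + 1 = 21.
  i=3: a_3=3, p_3 = 3*110 + 21 = 351, q_3 = 3*21 + 4 = 67.

5/1, 21/4, 110/21, 351/67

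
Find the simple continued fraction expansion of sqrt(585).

[24; (5, 2, 1, 4, 1, 2, 5, 48)]

Write x_i = (sqrt(585) + m_i)/d_i with (m_0, d_0) = (0, 1). a_0 = floor(sqrt(585)) = 24, since 24^2 = 576 <= 585 < 625 = 25^2.
Iterate m_{i+1} = d_i*a_i - m_i, d_{i+1} = (585 - m_{i+1}^2)/d_i, a_{i+1} = floor((a_0 + m_{i+1})/d_{i+1}):
  m_1 = 1*24 - 0 = 24, d_1 = (585 - 24^2)/1 = 9/1 = 9, a_1 = floor((24 + 24)/9) = 5.
  m_2 = 9*5 - 24 = 21, d_2 = (585 - 21^2)/9 = 144/9 = 16, a_2 = floor((24 + 21)/16) = 2.
  m_3 = 16*2 - 21 = 11, d_3 = (585 - 11^2)/16 = 464/16 = 29, a_3 = floor((24 + 11)/29) = 1.
  m_4 = 29*1 - 11 = 18, d_4 = (585 - 18^2)/29 = 261/29 = 9, a_4 = floor((24 + 18)/9) = 4.
  m_5 = 9*4 - 18 = 18, d_5 = (585 - 18^2)/9 = 261/9 = 29, a_5 = floor((24 + 18)/29) = 1.
  m_6 = 29*1 - 18 = 11, d_6 = (585 - 11^2)/29 = 464/29 = 16, a_6 = floor((24 + 11)/16) = 2.
  m_7 = 16*2 - 11 = 21, d_7 = (585 - 21^2)/16 = 144/16 = 9, a_7 = floor((24 + 21)/9) = 5.
  m_8 = 9*5 - 21 = 24, d_8 = (585 - 24^2)/9 = 9/9 = 1, a_8 = floor((24 + 24)/1) = 48.
  m_9 = 1*48 - 24 = 24, d_9 = (585 - 24^2)/1 = 9/1 = 9: (m_9, d_9) = (m_1, d_1) = (24, 9), so from here the quotients repeat a_1, ..., a_8; the period length is 8.
Hence the expansion of sqrt(585) is a_0 = 24 followed by the repeating block 5, 2, 1, 4, 1, 2, 5, 48 (period 8).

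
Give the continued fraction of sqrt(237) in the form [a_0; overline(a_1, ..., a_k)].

[15; overline(2, 1, 1, 7, 10, 7, 1, 1, 2, 30)]

Write x_i = (sqrt(237) + m_i)/d_i with (m_0, d_0) = (0, 1). a_0 = floor(sqrt(237)) = 15, since 15^2 = 225 <= 237 < 256 = 16^2.
Iterate m_{i+1} = d_i*a_i - m_i, d_{i+1} = (237 - m_{i+1}^2)/d_i, a_{i+1} = floor((a_0 + m_{i+1})/d_{i+1}):
  m_1 = 1*15 - 0 = 15, d_1 = (237 - 15^2)/1 = 12/1 = 12, a_1 = floor((15 + 15)/12) = 2.
  m_2 = 12*2 - 15 = 9, d_2 = (237 - 9^2)/12 = 156/12 = 13, a_2 = floor((15 + 9)/13) = 1.
  m_3 = 13*1 - 9 = 4, d_3 = (237 - 4^2)/13 = 221/13 = 17, a_3 = floor((15 + 4)/17) = 1.
  m_4 = 17*1 - 4 = 13, d_4 = (237 - 13^2)/17 = 68/17 = 4, a_4 = floor((15 + 13)/4) = 7.
  m_5 = 4*7 - 13 = 15, d_5 = (237 - 15^2)/4 = 12/4 = 3, a_5 = floor((15 + 15)/3) = 10.
  m_6 = 3*10 - 15 = 15, d_6 = (237 - 15^2)/3 = 12/3 = 4, a_6 = floor((15 + 15)/4) = 7.
  m_7 = 4*7 - 15 = 13, d_7 = (237 - 13^2)/4 = 68/4 = 17, a_7 = floor((15 + 13)/17) = 1.
  m_8 = 17*1 - 13 = 4, d_8 = (237 - 4^2)/17 = 221/17 = 13, a_8 = floor((15 + 4)/13) = 1.
  m_9 = 13*1 - 4 = 9, d_9 = (237 - 9^2)/13 = 156/13 = 12, a_9 = floor((15 + 9)/12) = 2.
  m_10 = 12*2 - 9 = 15, d_10 = (237 - 15^2)/12 = 12/12 = 1, a_10 = floor((15 + 15)/1) = 30.
  m_11 = 1*30 - 15 = 15, d_11 = (237 - 15^2)/1 = 12/1 = 12: (m_11, d_11) = (m_1, d_1) = (15, 12), so from here the quotients repeat a_1, ..., a_10; the period length is 10.
Hence the expansion of sqrt(237) is a_0 = 15 followed by the repeating block 2, 1, 1, 7, 10, 7, 1, 1, 2, 30 (period 10).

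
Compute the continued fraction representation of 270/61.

Run the Euclidean algorithm on 270 and 61; the successive quotients are the partial quotients a_0, a_1, ... (each step inverts the fractional part left over by the previous one):
  270 = 4*61 + 26, so a_0 = 4.
  61 = 2*26 + 9, so a_1 = 2.
  26 = 2*9 + 8, so a_2 = 2.
  9 = 1*8 + 1, so a_3 = 1.
  8 = 8*1 + 0, so a_4 = 8.
The remainder reaches 0 after 5 divisions, so the expansion has 5 partial quotients, read off in order.

[4; 2, 2, 1, 8]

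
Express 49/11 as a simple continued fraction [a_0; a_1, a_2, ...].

[4; 2, 5]

Run the Euclidean algorithm on 49 and 11; the successive quotients are the partial quotients a_0, a_1, ... (each step inverts the fractional part left over by the previous one):
  49 = 4*11 + 5, so a_0 = 4.
  11 = 2*5 + 1, so a_1 = 2.
  5 = 5*1 + 0, so a_2 = 5.
The remainder reaches 0 after 3 divisions, so the expansion has 3 partial quotients, read off in order.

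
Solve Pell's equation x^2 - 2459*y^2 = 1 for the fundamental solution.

First expand sqrt(2459) as a continued fraction. With x_i = (sqrt(2459) + m_i)/d_i and (m_0, d_0) = (0, 1): a_0 = floor(sqrt(2459)) = 49, since 49^2 = 2401 <= 2459 < 2500 = 50^2.
Iterate m_{i+1} = d_i*a_i - m_i, d_{i+1} = (2459 - m_{i+1}^2)/d_i, a_{i+1} = floor((a_0 + m_{i+1})/d_{i+1}):
  m_1 = 1*49 - 0 = 49, d_1 = (2459 - 49^2)/1 = 58/1 = 58, a_1 = floor((49 + 49)/58) = 1.
  m_2 = 58*1 - 49 = 9, d_2 = (2459 - 9^2)/58 = 2378/58 = 41, a_2 = floor((49 + 9)/41) = 1.
  m_3 = 41*1 - 9 = 32, d_3 = (2459 - 32^2)/41 = 1435/41 = 35, a_3 = floor((49 + 32)/35) = 2.
  m_4 = 35*2 - 32 = 38, d_4 = (2459 - 38^2)/35 = 1015/35 = 29, a_4 = floor((49 + 38)/29) = 3.
  m_5 = 29*3 - 38 = 49, d_5 = (2459 - 49^2)/29 = 58/29 = 2, a_5 = floor((49 + 49)/2) = 49.
  m_6 = 2*49 - 49 = 49, d_6 = (2459 - 49^2)/2 = 58/2 = 29, a_6 = floor((49 + 49)/29) = 3.
  m_7 = 29*3 - 49 = 38, d_7 = (2459 - 38^2)/29 = 1015/29 = 35, a_7 = floor((49 + 38)/35) = 2.
  m_8 = 35*2 - 38 = 32, d_8 = (2459 - 32^2)/35 = 1435/35 = 41, a_8 = floor((49 + 32)/41) = 1.
  m_9 = 41*1 - 32 = 9, d_9 = (2459 - 9^2)/41 = 2378/41 = 58, a_9 = floor((49 + 9)/58) = 1.
  m_10 = 58*1 - 9 = 49, d_10 = (2459 - 49^2)/58 = 58/58 = 1, a_10 = floor((49 + 49)/1) = 98.
  m_11 = 1*98 - 49 = 49, d_11 = (2459 - 49^2)/1 = 58/1 = 58: (m_11, d_11) = (m_1, d_1) = (49, 58), so from here the quotients repeat a_1, ..., a_10; the period length is 10.
So sqrt(2459) = [49; (1, 1, 2, 3, 49, 3, 2, 1, 1, 98)] with period length k = 10.
k is even, so the fundamental solution of x^2 - 2459y^2 = 1 is (p_{k-1}, q_{k-1}) = (p_9, q_9); compute convergents through index 9.
Convergents (p_i = a_i*p_{i-1} + p_{i-2}, q_i = a_i*q_{i-1} + q_{i-2} with p_{-2}=0, p_{-1}=1, q_{-2}=1, q_{-1}=0):
  i=0: a_0=49, p_0 = 49*1 + 0 = 49, q_0 = 49*0 + 1 = 1.
  i=1: a_1=1, p_1 = 1*49 + 1 = 50, q_1 = 1*1 + 0 = 1.
  i=2: a_2=1, p_2 = 1*50 + 49 = 99, q_2 = 1*1 + 1 = 2.
  i=3: a_3=2, p_3 = 2*99 + 50 = 248, q_3 = 2*2 + 1 = 5.
  i=4: a_4=3, p_4 = 3*248 + 99 = 843, q_4 = 3*5 + 2 = 17.
  i=5: a_5=49, p_5 = 49*843 + 248 = 41555, q_5 = 49*17 + 5 = 838.
  i=6: a_6=3, p_6 = 3*41555 + 843 = 125508, q_6 = 3*838 + 17 = 2531.
  i=7: a_7=2, p_7 = 2*125508 + 41555 = 292571, q_7 = 2*2531 + 838 = 5900.
  i=8: a_8=1, p_8 = 1*292571 + 125508 = 418079, q_8 = 1*5900 + 2531 = 8431.
  i=9: a_9=1, p_9 = 1*418079 + 292571 = 710650, q_9 = 1*8431 + 5900 = 14331.
Check: 710650^2 - 2459*14331^2 = 505023422500 - 505023422499 = 1, so (x, y) = (710650, 14331) solves the equation, and by the theorem it is the least positive solution.

(x, y) = (710650, 14331)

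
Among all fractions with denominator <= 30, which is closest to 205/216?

19/20

Expand x = 205/216 as a continued fraction with the Euclidean algorithm:
  205 = 0*216 + 205, so a_0 = 0.
  216 = 1*205 + 11, so a_1 = 1.
  205 = 18*11 + 7, so a_2 = 18.
  11 = 1*7 + 4, so a_3 = 1.
  7 = 1*4 + 3, so a_4 = 1.
  4 = 1*3 + 1, so a_5 = 1.
  3 = 3*1 + 0, so a_6 = 3.
so x = [0; 1, 18, 1, 1, 1, 3].
Convergents (p_i = a_i*p_{i-1} + p_{i-2}, q_i = a_i*q_{i-1} + q_{i-2} with p_{-2}=0, p_{-1}=1, q_{-2}=1, q_{-1}=0), until the denominator exceeds 30:
  i=0: a_0=0, p_0 = 0*1 + 0 = 0, q_0 = 0*0 + 1 = 1.
  i=1: a_1=1, p_1 = 1*0 + 1 = 1, q_1 = 1*1 + 0 = 1.
  i=2: a_2=18, p_2 = 18*1 + 0 = 18, q_2 = 18*1 + 1 = 19.
  i=3: a_3=1, p_3 = 1*18 + 1 = 19, q_3 = 1*19 + 1 = 20.
  i=4: a_4=1, p_4 = 1*19 + 18 = 37, q_4 = 1*20 + 19 = 39.
q_4 = 39 > 30, so the last convergent with denominator <= 30 is p_3/q_3 = 19/20.
The closest fraction with denominator <= 30 is either p_3/q_3 or the intermediate fraction (k*p_3 + p_2)/(k*q_3 + q_2) with the largest k >= 1 whose denominator stays <= 30; these approach x as k grows, and every other convergent or intermediate fraction in range is farther away.
Largest k: floor((30 - q_2)/q_3) = floor((30 - 19)/20) = 0.
Since k = 0, no intermediate fraction beyond p_3/q_3 has denominator <= 30, so the convergent 19/20 is the closest (its error is |205*20 - 19*216|/(216*20) = 4/4320).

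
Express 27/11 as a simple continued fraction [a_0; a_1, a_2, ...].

Run the Euclidean algorithm on 27 and 11; the successive quotients are the partial quotients a_0, a_1, ... (each step inverts the fractional part left over by the previous one):
  27 = 2*11 + 5, so a_0 = 2.
  11 = 2*5 + 1, so a_1 = 2.
  5 = 5*1 + 0, so a_2 = 5.
The remainder reaches 0 after 3 divisions, so the expansion has 3 partial quotients, read off in order.

[2; 2, 5]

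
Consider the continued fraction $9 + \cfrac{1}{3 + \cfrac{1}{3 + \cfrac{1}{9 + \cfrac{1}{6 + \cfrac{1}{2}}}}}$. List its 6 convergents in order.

Using the convergent recurrence p_i = a_i*p_{i-1} + p_{i-2}, q_i = a_i*q_{i-1} + q_{i-2} with p_{-2}=0, p_{-1}=1, q_{-2}=1, q_{-1}=0:
  i=0: a_0=9, p_0 = 9*1 + 0 = 9, q_0 = 9*0 + 1 = 1.
  i=1: a_1=3, p_1 = 3*9 + 1 = 28, q_1 = 3*1 + 0 = 3.
  i=2: a_2=3, p_2 = 3*28 + 9 = 93, q_2 = 3*3 + 1 = 10.
  i=3: a_3=9, p_3 = 9*93 + 28 = 865, q_3 = 9*10 + 3 = 93.
  i=4: a_4=6, p_4 = 6*865 + 93 = 5283, q_4 = 6*93 + 10 = 568.
  i=5: a_5=2, p_5 = 2*5283 + 865 = 11431, q_5 = 2*568 + 93 = 1229.

9/1, 28/3, 93/10, 865/93, 5283/568, 11431/1229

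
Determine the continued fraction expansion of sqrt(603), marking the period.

Write x_i = (sqrt(603) + m_i)/d_i with (m_0, d_0) = (0, 1). a_0 = floor(sqrt(603)) = 24, since 24^2 = 576 <= 603 < 625 = 25^2.
Iterate m_{i+1} = d_i*a_i - m_i, d_{i+1} = (603 - m_{i+1}^2)/d_i, a_{i+1} = floor((a_0 + m_{i+1})/d_{i+1}):
  m_1 = 1*24 - 0 = 24, d_1 = (603 - 24^2)/1 = 27/1 = 27, a_1 = floor((24 + 24)/27) = 1.
  m_2 = 27*1 - 24 = 3, d_2 = (603 - 3^2)/27 = 594/27 = 22, a_2 = floor((24 + 3)/22) = 1.
  m_3 = 22*1 - 3 = 19, d_3 = (603 - 19^2)/22 = 242/22 = 11, a_3 = floor((24 + 19)/11) = 3.
  m_4 = 11*3 - 19 = 14, d_4 = (603 - 14^2)/11 = 407/11 = 37, a_4 = floor((24 + 14)/37) = 1.
  m_5 = 37*1 - 14 = 23, d_5 = (603 - 23^2)/37 = 74/37 = 2, a_5 = floor((24 + 23)/2) = 23.
  m_6 = 2*23 - 23 = 23, d_6 = (603 - 23^2)/2 = 74/2 = 37, a_6 = floor((24 + 23)/37) = 1.
  m_7 = 37*1 - 23 = 14, d_7 = (603 - 14^2)/37 = 407/37 = 11, a_7 = floor((24 + 14)/11) = 3.
  m_8 = 11*3 - 14 = 19, d_8 = (603 - 19^2)/11 = 242/11 = 22, a_8 = floor((24 + 19)/22) = 1.
  m_9 = 22*1 - 19 = 3, d_9 = (603 - 3^2)/22 = 594/22 = 27, a_9 = floor((24 + 3)/27) = 1.
  m_10 = 27*1 - 3 = 24, d_10 = (603 - 24^2)/27 = 27/27 = 1, a_10 = floor((24 + 24)/1) = 48.
  m_11 = 1*48 - 24 = 24, d_11 = (603 - 24^2)/1 = 27/1 = 27: (m_11, d_11) = (m_1, d_1) = (24, 27), so from here the quotients repeat a_1, ..., a_10; the period length is 10.
Hence the expansion of sqrt(603) is a_0 = 24 followed by the repeating block 1, 1, 3, 1, 23, 1, 3, 1, 1, 48 (period 10).

[24; (1, 1, 3, 1, 23, 1, 3, 1, 1, 48)]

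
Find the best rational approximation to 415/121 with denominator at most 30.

Expand x = 415/121 as a continued fraction with the Euclidean algorithm:
  415 = 3*121 + 52, so a_0 = 3.
  121 = 2*52 + 17, so a_1 = 2.
  52 = 3*17 + 1, so a_2 = 3.
  17 = 17*1 + 0, so a_3 = 17.
so x = [3; 2, 3, 17].
Convergents (p_i = a_i*p_{i-1} + p_{i-2}, q_i = a_i*q_{i-1} + q_{i-2} with p_{-2}=0, p_{-1}=1, q_{-2}=1, q_{-1}=0), until the denominator exceeds 30:
  i=0: a_0=3, p_0 = 3*1 + 0 = 3, q_0 = 3*0 + 1 = 1.
  i=1: a_1=2, p_1 = 2*3 + 1 = 7, q_1 = 2*1 + 0 = 2.
  i=2: a_2=3, p_2 = 3*7 + 3 = 24, q_2 = 3*2 + 1 = 7.
  i=3: a_3=17, p_3 = 17*24 + 7 = 415, q_3 = 17*7 + 2 = 121.
q_3 = 121 > 30, so the last convergent with denominator <= 30 is p_2/q_2 = 24/7.
The closest fraction with denominator <= 30 is either p_2/q_2 or the intermediate fraction (k*p_2 + p_1)/(k*q_2 + q_1) with the largest k >= 1 whose denominator stays <= 30; these approach x as k grows, and every other convergent or intermediate fraction in range is farther away.
Largest k: floor((30 - q_1)/q_2) = floor((30 - 2)/7) = 4.
That gives (4*24 + 7)/(4*7 + 2) = 103/30.
Compare the errors: |x - 24/7| = |415*7 - 24*121|/(121*7) = 1/847, and |x - 103/30| = |415*30 - 103*121|/(121*30) = 13/3630.
Cross-multiplying, 1*3630 = 3630 < 11011 = 13*847, so 1/847 is smaller: the convergent 24/7 is closer to x than 103/30.

24/7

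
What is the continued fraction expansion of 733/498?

Run the Euclidean algorithm on 733 and 498; the successive quotients are the partial quotients a_0, a_1, ... (each step inverts the fractional part left over by the previous one):
  733 = 1*498 + 235, so a_0 = 1.
  498 = 2*235 + 28, so a_1 = 2.
  235 = 8*28 + 11, so a_2 = 8.
  28 = 2*11 + 6, so a_3 = 2.
  11 = 1*6 + 5, so a_4 = 1.
  6 = 1*5 + 1, so a_5 = 1.
  5 = 5*1 + 0, so a_6 = 5.
The remainder reaches 0 after 7 divisions, so the expansion has 7 partial quotients, read off in order.

[1; 2, 8, 2, 1, 1, 5]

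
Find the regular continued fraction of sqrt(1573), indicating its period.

[39; (1, 1, 1, 19, 6, 19, 1, 1, 1, 78)]

Write x_i = (sqrt(1573) + m_i)/d_i with (m_0, d_0) = (0, 1). a_0 = floor(sqrt(1573)) = 39, since 39^2 = 1521 <= 1573 < 1600 = 40^2.
Iterate m_{i+1} = d_i*a_i - m_i, d_{i+1} = (1573 - m_{i+1}^2)/d_i, a_{i+1} = floor((a_0 + m_{i+1})/d_{i+1}):
  m_1 = 1*39 - 0 = 39, d_1 = (1573 - 39^2)/1 = 52/1 = 52, a_1 = floor((39 + 39)/52) = 1.
  m_2 = 52*1 - 39 = 13, d_2 = (1573 - 13^2)/52 = 1404/52 = 27, a_2 = floor((39 + 13)/27) = 1.
  m_3 = 27*1 - 13 = 14, d_3 = (1573 - 14^2)/27 = 1377/27 = 51, a_3 = floor((39 + 14)/51) = 1.
  m_4 = 51*1 - 14 = 37, d_4 = (1573 - 37^2)/51 = 204/51 = 4, a_4 = floor((39 + 37)/4) = 19.
  m_5 = 4*19 - 37 = 39, d_5 = (1573 - 39^2)/4 = 52/4 = 13, a_5 = floor((39 + 39)/13) = 6.
  m_6 = 13*6 - 39 = 39, d_6 = (1573 - 39^2)/13 = 52/13 = 4, a_6 = floor((39 + 39)/4) = 19.
  m_7 = 4*19 - 39 = 37, d_7 = (1573 - 37^2)/4 = 204/4 = 51, a_7 = floor((39 + 37)/51) = 1.
  m_8 = 51*1 - 37 = 14, d_8 = (1573 - 14^2)/51 = 1377/51 = 27, a_8 = floor((39 + 14)/27) = 1.
  m_9 = 27*1 - 14 = 13, d_9 = (1573 - 13^2)/27 = 1404/27 = 52, a_9 = floor((39 + 13)/52) = 1.
  m_10 = 52*1 - 13 = 39, d_10 = (1573 - 39^2)/52 = 52/52 = 1, a_10 = floor((39 + 39)/1) = 78.
  m_11 = 1*78 - 39 = 39, d_11 = (1573 - 39^2)/1 = 52/1 = 52: (m_11, d_11) = (m_1, d_1) = (39, 52), so from here the quotients repeat a_1, ..., a_10; the period length is 10.
Hence the expansion of sqrt(1573) is a_0 = 39 followed by the repeating block 1, 1, 1, 19, 6, 19, 1, 1, 1, 78 (period 10).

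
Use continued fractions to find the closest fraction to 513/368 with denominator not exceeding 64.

Expand x = 513/368 as a continued fraction with the Euclidean algorithm:
  513 = 1*368 + 145, so a_0 = 1.
  368 = 2*145 + 78, so a_1 = 2.
  145 = 1*78 + 67, so a_2 = 1.
  78 = 1*67 + 11, so a_3 = 1.
  67 = 6*11 + 1, so a_4 = 6.
  11 = 11*1 + 0, so a_5 = 11.
so x = [1; 2, 1, 1, 6, 11].
Convergents (p_i = a_i*p_{i-1} + p_{i-2}, q_i = a_i*q_{i-1} + q_{i-2} with p_{-2}=0, p_{-1}=1, q_{-2}=1, q_{-1}=0), until the denominator exceeds 64:
  i=0: a_0=1, p_0 = 1*1 + 0 = 1, q_0 = 1*0 + 1 = 1.
  i=1: a_1=2, p_1 = 2*1 + 1 = 3, q_1 = 2*1 + 0 = 2.
  i=2: a_2=1, p_2 = 1*3 + 1 = 4, q_2 = 1*2 + 1 = 3.
  i=3: a_3=1, p_3 = 1*4 + 3 = 7, q_3 = 1*3 + 2 = 5.
  i=4: a_4=6, p_4 = 6*7 + 4 = 46, q_4 = 6*5 + 3 = 33.
  i=5: a_5=11, p_5 = 11*46 + 7 = 513, q_5 = 11*33 + 5 = 368.
q_5 = 368 > 64, so the last convergent with denominator <= 64 is p_4/q_4 = 46/33.
The closest fraction with denominator <= 64 is either p_4/q_4 or the intermediate fraction (k*p_4 + p_3)/(k*q_4 + q_3) with the largest k >= 1 whose denominator stays <= 64; these approach x as k grows, and every other convergent or intermediate fraction in range is farther away.
Largest k: floor((64 - q_3)/q_4) = floor((64 - 5)/33) = 1.
That gives (1*46 + 7)/(1*33 + 5) = 53/38.
Compare the errors: |x - 46/33| = |513*33 - 46*368|/(368*33) = 1/12144, and |x - 53/38| = |513*38 - 53*368|/(368*38) = 10/13984.
Cross-multiplying, 1*13984 = 13984 < 121440 = 10*12144, so 1/12144 is smaller: the convergent 46/33 is closer to x than 53/38.

46/33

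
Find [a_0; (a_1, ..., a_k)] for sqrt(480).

Write x_i = (sqrt(480) + m_i)/d_i with (m_0, d_0) = (0, 1). a_0 = floor(sqrt(480)) = 21, since 21^2 = 441 <= 480 < 484 = 22^2.
Iterate m_{i+1} = d_i*a_i - m_i, d_{i+1} = (480 - m_{i+1}^2)/d_i, a_{i+1} = floor((a_0 + m_{i+1})/d_{i+1}):
  m_1 = 1*21 - 0 = 21, d_1 = (480 - 21^2)/1 = 39/1 = 39, a_1 = floor((21 + 21)/39) = 1.
  m_2 = 39*1 - 21 = 18, d_2 = (480 - 18^2)/39 = 156/39 = 4, a_2 = floor((21 + 18)/4) = 9.
  m_3 = 4*9 - 18 = 18, d_3 = (480 - 18^2)/4 = 156/4 = 39, a_3 = floor((21 + 18)/39) = 1.
  m_4 = 39*1 - 18 = 21, d_4 = (480 - 21^2)/39 = 39/39 = 1, a_4 = floor((21 + 21)/1) = 42.
  m_5 = 1*42 - 21 = 21, d_5 = (480 - 21^2)/1 = 39/1 = 39: (m_5, d_5) = (m_1, d_1) = (21, 39), so from here the quotients repeat a_1, ..., a_4; the period length is 4.
Hence the expansion of sqrt(480) is a_0 = 21 followed by the repeating block 1, 9, 1, 42 (period 4).

[21; (1, 9, 1, 42)]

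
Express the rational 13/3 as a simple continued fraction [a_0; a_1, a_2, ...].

Run the Euclidean algorithm on 13 and 3; the successive quotients are the partial quotients a_0, a_1, ... (each step inverts the fractional part left over by the previous one):
  13 = 4*3 + 1, so a_0 = 4.
  3 = 3*1 + 0, so a_1 = 3.
The remainder reaches 0 after 2 divisions, so the expansion has 2 partial quotients, read off in order.

[4; 3]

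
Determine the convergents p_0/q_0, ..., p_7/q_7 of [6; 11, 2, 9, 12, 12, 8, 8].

6/1, 67/11, 140/23, 1327/218, 16064/2639, 194095/31886, 1568824/257727, 12744687/2093702

Using the convergent recurrence p_i = a_i*p_{i-1} + p_{i-2}, q_i = a_i*q_{i-1} + q_{i-2} with p_{-2}=0, p_{-1}=1, q_{-2}=1, q_{-1}=0:
  i=0: a_0=6, p_0 = 6*1 + 0 = 6, q_0 = 6*0 + 1 = 1.
  i=1: a_1=11, p_1 = 11*6 + 1 = 67, q_1 = 11*1 + 0 = 11.
  i=2: a_2=2, p_2 = 2*67 + 6 = 140, q_2 = 2*11 + 1 = 23.
  i=3: a_3=9, p_3 = 9*140 + 67 = 1327, q_3 = 9*23 + 11 = 218.
  i=4: a_4=12, p_4 = 12*1327 + 140 = 16064, q_4 = 12*218 + 23 = 2639.
  i=5: a_5=12, p_5 = 12*16064 + 1327 = 194095, q_5 = 12*2639 + 218 = 31886.
  i=6: a_6=8, p_6 = 8*194095 + 16064 = 1568824, q_6 = 8*31886 + 2639 = 257727.
  i=7: a_7=8, p_7 = 8*1568824 + 194095 = 12744687, q_7 = 8*257727 + 31886 = 2093702.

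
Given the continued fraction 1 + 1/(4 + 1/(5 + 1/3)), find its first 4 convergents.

Using the convergent recurrence p_i = a_i*p_{i-1} + p_{i-2}, q_i = a_i*q_{i-1} + q_{i-2} with p_{-2}=0, p_{-1}=1, q_{-2}=1, q_{-1}=0:
  i=0: a_0=1, p_0 = 1*1 + 0 = 1, q_0 = 1*0 + 1 = 1.
  i=1: a_1=4, p_1 = 4*1 + 1 = 5, q_1 = 4*1 + 0 = 4.
  i=2: a_2=5, p_2 = 5*5 + 1 = 26, q_2 = 5*4 + 1 = 21.
  i=3: a_3=3, p_3 = 3*26 + 5 = 83, q_3 = 3*21 + 4 = 67.

1/1, 5/4, 26/21, 83/67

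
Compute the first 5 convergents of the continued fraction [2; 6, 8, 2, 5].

Using the convergent recurrence p_i = a_i*p_{i-1} + p_{i-2}, q_i = a_i*q_{i-1} + q_{i-2} with p_{-2}=0, p_{-1}=1, q_{-2}=1, q_{-1}=0:
  i=0: a_0=2, p_0 = 2*1 + 0 = 2, q_0 = 2*0 + 1 = 1.
  i=1: a_1=6, p_1 = 6*2 + 1 = 13, q_1 = 6*1 + 0 = 6.
  i=2: a_2=8, p_2 = 8*13 + 2 = 106, q_2 = 8*6 + 1 = 49.
  i=3: a_3=2, p_3 = 2*106 + 13 = 225, q_3 = 2*49 + 6 = 104.
  i=4: a_4=5, p_4 = 5*225 + 106 = 1231, q_4 = 5*104 + 49 = 569.

2/1, 13/6, 106/49, 225/104, 1231/569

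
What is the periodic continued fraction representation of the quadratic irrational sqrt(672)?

Write x_i = (sqrt(672) + m_i)/d_i with (m_0, d_0) = (0, 1). a_0 = floor(sqrt(672)) = 25, since 25^2 = 625 <= 672 < 676 = 26^2.
Iterate m_{i+1} = d_i*a_i - m_i, d_{i+1} = (672 - m_{i+1}^2)/d_i, a_{i+1} = floor((a_0 + m_{i+1})/d_{i+1}):
  m_1 = 1*25 - 0 = 25, d_1 = (672 - 25^2)/1 = 47/1 = 47, a_1 = floor((25 + 25)/47) = 1.
  m_2 = 47*1 - 25 = 22, d_2 = (672 - 22^2)/47 = 188/47 = 4, a_2 = floor((25 + 22)/4) = 11.
  m_3 = 4*11 - 22 = 22, d_3 = (672 - 22^2)/4 = 188/4 = 47, a_3 = floor((25 + 22)/47) = 1.
  m_4 = 47*1 - 22 = 25, d_4 = (672 - 25^2)/47 = 47/47 = 1, a_4 = floor((25 + 25)/1) = 50.
  m_5 = 1*50 - 25 = 25, d_5 = (672 - 25^2)/1 = 47/1 = 47: (m_5, d_5) = (m_1, d_1) = (25, 47), so from here the quotients repeat a_1, ..., a_4; the period length is 4.
Hence the expansion of sqrt(672) is a_0 = 25 followed by the repeating block 1, 11, 1, 50 (period 4).

[25; (1, 11, 1, 50)]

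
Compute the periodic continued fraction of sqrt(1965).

Write x_i = (sqrt(1965) + m_i)/d_i with (m_0, d_0) = (0, 1). a_0 = floor(sqrt(1965)) = 44, since 44^2 = 1936 <= 1965 < 2025 = 45^2.
Iterate m_{i+1} = d_i*a_i - m_i, d_{i+1} = (1965 - m_{i+1}^2)/d_i, a_{i+1} = floor((a_0 + m_{i+1})/d_{i+1}):
  m_1 = 1*44 - 0 = 44, d_1 = (1965 - 44^2)/1 = 29/1 = 29, a_1 = floor((44 + 44)/29) = 3.
  m_2 = 29*3 - 44 = 43, d_2 = (1965 - 43^2)/29 = 116/29 = 4, a_2 = floor((44 + 43)/4) = 21.
  m_3 = 4*21 - 43 = 41, d_3 = (1965 - 41^2)/4 = 284/4 = 71, a_3 = floor((44 + 41)/71) = 1.
  m_4 = 71*1 - 41 = 30, d_4 = (1965 - 30^2)/71 = 1065/71 = 15, a_4 = floor((44 + 30)/15) = 4.
  m_5 = 15*4 - 30 = 30, d_5 = (1965 - 30^2)/15 = 1065/15 = 71, a_5 = floor((44 + 30)/71) = 1.
  m_6 = 71*1 - 30 = 41, d_6 = (1965 - 41^2)/71 = 284/71 = 4, a_6 = floor((44 + 41)/4) = 21.
  m_7 = 4*21 - 41 = 43, d_7 = (1965 - 43^2)/4 = 116/4 = 29, a_7 = floor((44 + 43)/29) = 3.
  m_8 = 29*3 - 43 = 44, d_8 = (1965 - 44^2)/29 = 29/29 = 1, a_8 = floor((44 + 44)/1) = 88.
  m_9 = 1*88 - 44 = 44, d_9 = (1965 - 44^2)/1 = 29/1 = 29: (m_9, d_9) = (m_1, d_1) = (44, 29), so from here the quotients repeat a_1, ..., a_8; the period length is 8.
Hence the expansion of sqrt(1965) is a_0 = 44 followed by the repeating block 3, 21, 1, 4, 1, 21, 3, 88 (period 8).

[44; (3, 21, 1, 4, 1, 21, 3, 88)]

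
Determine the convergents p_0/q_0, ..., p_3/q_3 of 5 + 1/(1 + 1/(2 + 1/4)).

Using the convergent recurrence p_i = a_i*p_{i-1} + p_{i-2}, q_i = a_i*q_{i-1} + q_{i-2} with p_{-2}=0, p_{-1}=1, q_{-2}=1, q_{-1}=0:
  i=0: a_0=5, p_0 = 5*1 + 0 = 5, q_0 = 5*0 + 1 = 1.
  i=1: a_1=1, p_1 = 1*5 + 1 = 6, q_1 = 1*1 + 0 = 1.
  i=2: a_2=2, p_2 = 2*6 + 5 = 17, q_2 = 2*1 + 1 = 3.
  i=3: a_3=4, p_3 = 4*17 + 6 = 74, q_3 = 4*3 + 1 = 13.

5/1, 6/1, 17/3, 74/13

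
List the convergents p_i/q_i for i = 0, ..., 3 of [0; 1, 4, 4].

Using the convergent recurrence p_i = a_i*p_{i-1} + p_{i-2}, q_i = a_i*q_{i-1} + q_{i-2} with p_{-2}=0, p_{-1}=1, q_{-2}=1, q_{-1}=0:
  i=0: a_0=0, p_0 = 0*1 + 0 = 0, q_0 = 0*0 + 1 = 1.
  i=1: a_1=1, p_1 = 1*0 + 1 = 1, q_1 = 1*1 + 0 = 1.
  i=2: a_2=4, p_2 = 4*1 + 0 = 4, q_2 = 4*1 + 1 = 5.
  i=3: a_3=4, p_3 = 4*4 + 1 = 17, q_3 = 4*5 + 1 = 21.

0/1, 1/1, 4/5, 17/21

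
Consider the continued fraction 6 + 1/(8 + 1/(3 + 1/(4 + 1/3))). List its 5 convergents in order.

6/1, 49/8, 153/25, 661/108, 2136/349

Using the convergent recurrence p_i = a_i*p_{i-1} + p_{i-2}, q_i = a_i*q_{i-1} + q_{i-2} with p_{-2}=0, p_{-1}=1, q_{-2}=1, q_{-1}=0:
  i=0: a_0=6, p_0 = 6*1 + 0 = 6, q_0 = 6*0 + 1 = 1.
  i=1: a_1=8, p_1 = 8*6 + 1 = 49, q_1 = 8*1 + 0 = 8.
  i=2: a_2=3, p_2 = 3*49 + 6 = 153, q_2 = 3*8 + 1 = 25.
  i=3: a_3=4, p_3 = 4*153 + 49 = 661, q_3 = 4*25 + 8 = 108.
  i=4: a_4=3, p_4 = 3*661 + 153 = 2136, q_4 = 3*108 + 25 = 349.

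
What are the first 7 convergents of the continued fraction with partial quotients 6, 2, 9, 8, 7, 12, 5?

6/1, 13/2, 123/19, 997/154, 7102/1097, 86221/13318, 438207/67687

Using the convergent recurrence p_i = a_i*p_{i-1} + p_{i-2}, q_i = a_i*q_{i-1} + q_{i-2} with p_{-2}=0, p_{-1}=1, q_{-2}=1, q_{-1}=0:
  i=0: a_0=6, p_0 = 6*1 + 0 = 6, q_0 = 6*0 + 1 = 1.
  i=1: a_1=2, p_1 = 2*6 + 1 = 13, q_1 = 2*1 + 0 = 2.
  i=2: a_2=9, p_2 = 9*13 + 6 = 123, q_2 = 9*2 + 1 = 19.
  i=3: a_3=8, p_3 = 8*123 + 13 = 997, q_3 = 8*19 + 2 = 154.
  i=4: a_4=7, p_4 = 7*997 + 123 = 7102, q_4 = 7*154 + 19 = 1097.
  i=5: a_5=12, p_5 = 12*7102 + 997 = 86221, q_5 = 12*1097 + 154 = 13318.
  i=6: a_6=5, p_6 = 5*86221 + 7102 = 438207, q_6 = 5*13318 + 1097 = 67687.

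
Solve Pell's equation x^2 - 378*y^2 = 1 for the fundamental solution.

(x, y) = (8749, 450)

First expand sqrt(378) as a continued fraction. With x_i = (sqrt(378) + m_i)/d_i and (m_0, d_0) = (0, 1): a_0 = floor(sqrt(378)) = 19, since 19^2 = 361 <= 378 < 400 = 20^2.
Iterate m_{i+1} = d_i*a_i - m_i, d_{i+1} = (378 - m_{i+1}^2)/d_i, a_{i+1} = floor((a_0 + m_{i+1})/d_{i+1}):
  m_1 = 1*19 - 0 = 19, d_1 = (378 - 19^2)/1 = 17/1 = 17, a_1 = floor((19 + 19)/17) = 2.
  m_2 = 17*2 - 19 = 15, d_2 = (378 - 15^2)/17 = 153/17 = 9, a_2 = floor((19 + 15)/9) = 3.
  m_3 = 9*3 - 15 = 12, d_3 = (378 - 12^2)/9 = 234/9 = 26, a_3 = floor((19 + 12)/26) = 1.
  m_4 = 26*1 - 12 = 14, d_4 = (378 - 14^2)/26 = 182/26 = 7, a_4 = floor((19 + 14)/7) = 4.
  m_5 = 7*4 - 14 = 14, d_5 = (378 - 14^2)/7 = 182/7 = 26, a_5 = floor((19 + 14)/26) = 1.
  m_6 = 26*1 - 14 = 12, d_6 = (378 - 12^2)/26 = 234/26 = 9, a_6 = floor((19 + 12)/9) = 3.
  m_7 = 9*3 - 12 = 15, d_7 = (378 - 15^2)/9 = 153/9 = 17, a_7 = floor((19 + 15)/17) = 2.
  m_8 = 17*2 - 15 = 19, d_8 = (378 - 19^2)/17 = 17/17 = 1, a_8 = floor((19 + 19)/1) = 38.
  m_9 = 1*38 - 19 = 19, d_9 = (378 - 19^2)/1 = 17/1 = 17: (m_9, d_9) = (m_1, d_1) = (19, 17), so from here the quotients repeat a_1, ..., a_8; the period length is 8.
So sqrt(378) = [19; (2, 3, 1, 4, 1, 3, 2, 38)] with period length k = 8.
k is even, so the fundamental solution of x^2 - 378y^2 = 1 is (p_{k-1}, q_{k-1}) = (p_7, q_7); compute convergents through index 7.
Convergents (p_i = a_i*p_{i-1} + p_{i-2}, q_i = a_i*q_{i-1} + q_{i-2} with p_{-2}=0, p_{-1}=1, q_{-2}=1, q_{-1}=0):
  i=0: a_0=19, p_0 = 19*1 + 0 = 19, q_0 = 19*0 + 1 = 1.
  i=1: a_1=2, p_1 = 2*19 + 1 = 39, q_1 = 2*1 + 0 = 2.
  i=2: a_2=3, p_2 = 3*39 + 19 = 136, q_2 = 3*2 + 1 = 7.
  i=3: a_3=1, p_3 = 1*136 + 39 = 175, q_3 = 1*7 + 2 = 9.
  i=4: a_4=4, p_4 = 4*175 + 136 = 836, q_4 = 4*9 + 7 = 43.
  i=5: a_5=1, p_5 = 1*836 + 175 = 1011, q_5 = 1*43 + 9 = 52.
  i=6: a_6=3, p_6 = 3*1011 + 836 = 3869, q_6 = 3*52 + 43 = 199.
  i=7: a_7=2, p_7 = 2*3869 + 1011 = 8749, q_7 = 2*199 + 52 = 450.
Check: 8749^2 - 378*450^2 = 76545001 - 76545000 = 1, so (x, y) = (8749, 450) solves the equation, and by the theorem it is the least positive solution.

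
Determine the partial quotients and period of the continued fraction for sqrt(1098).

Write x_i = (sqrt(1098) + m_i)/d_i with (m_0, d_0) = (0, 1). a_0 = floor(sqrt(1098)) = 33, since 33^2 = 1089 <= 1098 < 1156 = 34^2.
Iterate m_{i+1} = d_i*a_i - m_i, d_{i+1} = (1098 - m_{i+1}^2)/d_i, a_{i+1} = floor((a_0 + m_{i+1})/d_{i+1}):
  m_1 = 1*33 - 0 = 33, d_1 = (1098 - 33^2)/1 = 9/1 = 9, a_1 = floor((33 + 33)/9) = 7.
  m_2 = 9*7 - 33 = 30, d_2 = (1098 - 30^2)/9 = 198/9 = 22, a_2 = floor((33 + 30)/22) = 2.
  m_3 = 22*2 - 30 = 14, d_3 = (1098 - 14^2)/22 = 902/22 = 41, a_3 = floor((33 + 14)/41) = 1.
  m_4 = 41*1 - 14 = 27, d_4 = (1098 - 27^2)/41 = 369/41 = 9, a_4 = floor((33 + 27)/9) = 6.
  m_5 = 9*6 - 27 = 27, d_5 = (1098 - 27^2)/9 = 369/9 = 41, a_5 = floor((33 + 27)/41) = 1.
  m_6 = 41*1 - 27 = 14, d_6 = (1098 - 14^2)/41 = 902/41 = 22, a_6 = floor((33 + 14)/22) = 2.
  m_7 = 22*2 - 14 = 30, d_7 = (1098 - 30^2)/22 = 198/22 = 9, a_7 = floor((33 + 30)/9) = 7.
  m_8 = 9*7 - 30 = 33, d_8 = (1098 - 33^2)/9 = 9/9 = 1, a_8 = floor((33 + 33)/1) = 66.
  m_9 = 1*66 - 33 = 33, d_9 = (1098 - 33^2)/1 = 9/1 = 9: (m_9, d_9) = (m_1, d_1) = (33, 9), so from here the quotients repeat a_1, ..., a_8; the period length is 8.
Hence the expansion of sqrt(1098) is a_0 = 33 followed by the repeating block 7, 2, 1, 6, 1, 2, 7, 66 (period 8).

[33; (7, 2, 1, 6, 1, 2, 7, 66)]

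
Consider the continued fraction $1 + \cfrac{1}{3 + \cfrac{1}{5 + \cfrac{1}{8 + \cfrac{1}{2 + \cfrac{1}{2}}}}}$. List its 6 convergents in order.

Using the convergent recurrence p_i = a_i*p_{i-1} + p_{i-2}, q_i = a_i*q_{i-1} + q_{i-2} with p_{-2}=0, p_{-1}=1, q_{-2}=1, q_{-1}=0:
  i=0: a_0=1, p_0 = 1*1 + 0 = 1, q_0 = 1*0 + 1 = 1.
  i=1: a_1=3, p_1 = 3*1 + 1 = 4, q_1 = 3*1 + 0 = 3.
  i=2: a_2=5, p_2 = 5*4 + 1 = 21, q_2 = 5*3 + 1 = 16.
  i=3: a_3=8, p_3 = 8*21 + 4 = 172, q_3 = 8*16 + 3 = 131.
  i=4: a_4=2, p_4 = 2*172 + 21 = 365, q_4 = 2*131 + 16 = 278.
  i=5: a_5=2, p_5 = 2*365 + 172 = 902, q_5 = 2*278 + 131 = 687.

1/1, 4/3, 21/16, 172/131, 365/278, 902/687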